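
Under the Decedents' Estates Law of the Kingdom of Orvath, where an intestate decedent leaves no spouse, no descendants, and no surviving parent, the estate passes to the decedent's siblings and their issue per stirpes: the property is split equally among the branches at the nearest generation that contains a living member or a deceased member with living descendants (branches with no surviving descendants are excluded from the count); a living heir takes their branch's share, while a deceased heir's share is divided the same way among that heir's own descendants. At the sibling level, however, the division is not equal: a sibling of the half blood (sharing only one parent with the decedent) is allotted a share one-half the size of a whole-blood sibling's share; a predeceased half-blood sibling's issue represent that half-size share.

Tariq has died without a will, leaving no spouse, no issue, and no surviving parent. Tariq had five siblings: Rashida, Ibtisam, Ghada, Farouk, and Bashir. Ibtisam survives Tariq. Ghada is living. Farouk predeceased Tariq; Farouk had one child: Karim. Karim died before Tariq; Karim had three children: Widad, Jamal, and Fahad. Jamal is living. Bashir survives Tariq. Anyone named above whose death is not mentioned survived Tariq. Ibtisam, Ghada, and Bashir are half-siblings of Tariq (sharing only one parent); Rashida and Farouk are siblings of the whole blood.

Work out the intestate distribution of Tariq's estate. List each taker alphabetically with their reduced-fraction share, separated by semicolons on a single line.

No spouse, descendants, or parent survives, so the estate passes to Tariq's siblings per stirpes.
Half-blood siblings count for one-half the weight of whole-blood siblings at the initial division.
Dividing 1 in proportion to weights (total weight 7/2): Rashida (weight 1) → 2/7; Ibtisam (weight 1/2) → 1/7; Ghada (weight 1/2) → 1/7; Farouk (weight 1) → 2/7; Bashir (weight 1/2) → 1/7.
Rashida is living and takes 2/7.
Ibtisam is living and takes 1/7.
Ghada is living and takes 1/7.
Farouk predeceased; the 2/7 allotted to Farouk's branch passes to Farouk's issue by representation.
Karim's line is the sole branch at this level, so the full 2/7 passes to Karim's issue by representation.
The 2/7 is divided into 3 equal shares of 2/21 among Widad, Jamal, Fahad.
Widad is living and takes 2/21.
Jamal is living and takes 2/21.
Fahad is living and takes 2/21.
Bashir is living and takes 1/7.

Bashir 1/7; Fahad 2/21; Ghada 1/7; Ibtisam 1/7; Jamal 2/21; Rashida 2/7; Widad 2/21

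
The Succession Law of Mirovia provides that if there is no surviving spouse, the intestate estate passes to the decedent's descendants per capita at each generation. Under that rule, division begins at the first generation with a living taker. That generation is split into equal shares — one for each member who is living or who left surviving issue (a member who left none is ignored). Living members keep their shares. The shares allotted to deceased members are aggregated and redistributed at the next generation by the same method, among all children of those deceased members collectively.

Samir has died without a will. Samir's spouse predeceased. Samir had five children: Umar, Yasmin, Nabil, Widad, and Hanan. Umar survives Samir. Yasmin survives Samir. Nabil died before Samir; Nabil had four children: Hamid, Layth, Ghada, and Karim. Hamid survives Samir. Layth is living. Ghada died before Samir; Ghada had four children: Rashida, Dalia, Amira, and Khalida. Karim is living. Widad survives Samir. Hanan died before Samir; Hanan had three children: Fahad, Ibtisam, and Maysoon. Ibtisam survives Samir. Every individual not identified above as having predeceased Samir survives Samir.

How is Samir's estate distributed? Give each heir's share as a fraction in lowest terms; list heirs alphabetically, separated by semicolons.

There is no surviving spouse, so the entire estate passes to Samir's descendants per capita at each generation.
At generation 1 (Umar, Yasmin, Nabil, Widad, Hanan) there are 5 shares of (1)/5 = 1/5 each.
Living: Umar, Yasmin, and Widad — each takes 1/5.
Deceased: Nabil and Hanan. Their combined 2/5 is pooled and carried to generation 2.
At generation 2 (Hamid, Layth, Ghada, Karim, Fahad, Ibtisam, Maysoon) there are 7 shares of (2/5)/7 = 2/35 each.
Living: Hamid, Layth, Karim, Fahad, Ibtisam, and Maysoon — each takes 2/35.
Deceased: Ghada. That 2/35 share is carried to generation 3.
At generation 3 (Rashida, Dalia, Amira, Khalida) there are 4 shares of (2/35)/4 = 1/70 each.
Living: Rashida, Dalia, Amira, and Khalida — each takes 1/70.

Amira 1/70; Dalia 1/70; Fahad 2/35; Hamid 2/35; Ibtisam 2/35; Karim 2/35; Khalida 1/70; Layth 2/35; Maysoon 2/35; Rashida 1/70; Umar 1/5; Widad 1/5; Yasmin 1/5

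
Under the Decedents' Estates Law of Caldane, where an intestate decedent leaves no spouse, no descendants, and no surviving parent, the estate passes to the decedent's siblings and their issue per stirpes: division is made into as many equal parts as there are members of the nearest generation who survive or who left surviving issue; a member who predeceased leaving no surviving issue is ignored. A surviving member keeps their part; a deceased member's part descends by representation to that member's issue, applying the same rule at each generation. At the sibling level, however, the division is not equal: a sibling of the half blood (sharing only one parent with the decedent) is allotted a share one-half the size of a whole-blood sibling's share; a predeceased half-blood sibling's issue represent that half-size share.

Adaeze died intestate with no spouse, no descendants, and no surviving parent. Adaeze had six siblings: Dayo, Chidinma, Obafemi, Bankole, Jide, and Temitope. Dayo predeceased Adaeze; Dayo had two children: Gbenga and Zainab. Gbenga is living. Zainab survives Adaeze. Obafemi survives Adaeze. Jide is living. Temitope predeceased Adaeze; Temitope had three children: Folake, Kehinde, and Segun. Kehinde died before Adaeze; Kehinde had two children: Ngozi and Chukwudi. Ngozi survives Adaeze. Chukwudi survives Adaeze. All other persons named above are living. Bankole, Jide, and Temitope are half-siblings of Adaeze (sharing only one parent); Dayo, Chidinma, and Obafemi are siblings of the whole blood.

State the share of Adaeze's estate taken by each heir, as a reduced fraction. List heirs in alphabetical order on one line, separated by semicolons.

No spouse, descendants, or parent survives, so the estate passes to Adaeze's siblings per stirpes.
Half-blood siblings count for one-half the weight of whole-blood siblings at the initial division.
Dividing 1 in proportion to weights (total weight 9/2): Dayo (weight 1) → 2/9; Chidinma (weight 1) → 2/9; Obafemi (weight 1) → 2/9; Bankole (weight 1/2) → 1/9; Jide (weight 1/2) → 1/9; Temitope (weight 1/2) → 1/9.
Dayo predeceased; the 2/9 allotted to Dayo's branch passes to Dayo's issue by representation.
The 2/9 is divided into 2 equal shares of 1/9 among Gbenga, Zainab.
Gbenga is living and takes 1/9.
Zainab is living and takes 1/9.
Chidinma is living and takes 2/9.
Obafemi is living and takes 2/9.
Bankole is living and takes 1/9.
Jide is living and takes 1/9.
Temitope predeceased; the 1/9 allotted to Temitope's branch passes to Temitope's issue by representation.
The 1/9 is divided into 3 equal shares of 1/27 among Folake, Kehinde, Segun.
Folake is living and takes 1/27.
Kehinde predeceased; the 1/27 allotted to Kehinde's branch passes to Kehinde's issue by representation.
The 1/27 is divided into 2 equal shares of 1/54 among Ngozi, Chukwudi.
Ngozi is living and takes 1/54.
Chukwudi is living and takes 1/54.
Segun is living and takes 1/27.

Bankole 1/9; Chidinma 2/9; Chukwudi 1/54; Folake 1/27; Gbenga 1/9; Jide 1/9; Ngozi 1/54; Obafemi 2/9; Segun 1/27; Zainab 1/9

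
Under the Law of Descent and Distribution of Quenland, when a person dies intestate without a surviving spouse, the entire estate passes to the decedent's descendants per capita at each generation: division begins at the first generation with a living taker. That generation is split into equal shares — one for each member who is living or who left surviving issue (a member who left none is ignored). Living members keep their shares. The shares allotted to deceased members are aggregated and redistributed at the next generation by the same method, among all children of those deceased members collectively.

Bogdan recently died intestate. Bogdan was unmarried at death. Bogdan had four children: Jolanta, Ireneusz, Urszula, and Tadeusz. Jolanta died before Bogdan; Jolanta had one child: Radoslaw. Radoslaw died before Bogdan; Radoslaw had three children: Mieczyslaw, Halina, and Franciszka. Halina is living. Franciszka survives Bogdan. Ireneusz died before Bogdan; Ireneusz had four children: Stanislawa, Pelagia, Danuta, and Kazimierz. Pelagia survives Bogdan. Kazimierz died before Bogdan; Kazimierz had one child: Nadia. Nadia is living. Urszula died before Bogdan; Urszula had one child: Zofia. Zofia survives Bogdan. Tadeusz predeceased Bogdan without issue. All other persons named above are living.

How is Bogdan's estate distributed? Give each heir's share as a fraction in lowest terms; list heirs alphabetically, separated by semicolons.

Danuta 1/6; Franciszka 1/12; Halina 1/12; Mieczyslaw 1/12; Nadia 1/12; Pelagia 1/6; Stanislawa 1/6; Zofia 1/6

There is no surviving spouse, so the entire estate passes to Bogdan's descendants per capita at each generation.
No one at generation 1 (Jolanta, Ireneusz, Urszula) is living; moving to the next generation.
At generation 2 (Radoslaw, Stanislawa, Pelagia, Danuta, Kazimierz, Zofia) there are 6 shares of (1)/6 = 1/6 each.
Living: Stanislawa, Pelagia, Danuta, and Zofia — each takes 1/6.
Deceased: Radoslaw and Kazimierz. Their combined 1/3 is pooled and carried to generation 3.
At generation 3 (Mieczyslaw, Halina, Franciszka, Nadia) there are 4 shares of (1/3)/4 = 1/12 each.
Living: Mieczyslaw, Halina, Franciszka, and Nadia — each takes 1/12.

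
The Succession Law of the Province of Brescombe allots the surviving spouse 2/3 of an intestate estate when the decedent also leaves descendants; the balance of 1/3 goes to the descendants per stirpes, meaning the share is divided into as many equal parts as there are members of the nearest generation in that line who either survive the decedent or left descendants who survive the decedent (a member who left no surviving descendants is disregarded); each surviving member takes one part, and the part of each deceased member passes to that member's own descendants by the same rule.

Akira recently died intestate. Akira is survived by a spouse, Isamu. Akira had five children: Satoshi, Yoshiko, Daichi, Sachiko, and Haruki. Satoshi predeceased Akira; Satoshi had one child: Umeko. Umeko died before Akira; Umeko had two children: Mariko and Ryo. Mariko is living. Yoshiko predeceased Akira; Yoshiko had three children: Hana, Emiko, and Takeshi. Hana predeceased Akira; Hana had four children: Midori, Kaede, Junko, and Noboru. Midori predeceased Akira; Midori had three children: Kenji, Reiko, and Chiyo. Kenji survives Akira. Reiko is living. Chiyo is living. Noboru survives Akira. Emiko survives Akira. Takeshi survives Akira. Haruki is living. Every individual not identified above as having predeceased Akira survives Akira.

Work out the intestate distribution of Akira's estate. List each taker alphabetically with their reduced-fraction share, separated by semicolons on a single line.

Isamu, as surviving spouse, takes 2/3.
The remaining 1/3 passes to Akira's descendants per stirpes.
The 1/3 is divided into 5 equal shares of 1/15 among Satoshi, Yoshiko, Daichi, Sachiko, Haruki.
Satoshi predeceased; the 1/15 allotted to Satoshi's branch passes to Satoshi's issue by representation.
Umeko's line is the sole branch at this level, so the full 1/15 passes to Umeko's issue by representation.
The 1/15 is divided into 2 equal shares of 1/30 among Mariko, Ryo.
Mariko is living and takes 1/30.
Ryo is living and takes 1/30.
Yoshiko predeceased; the 1/15 allotted to Yoshiko's branch passes to Yoshiko's issue by representation.
The 1/15 is divided into 3 equal shares of 1/45 among Hana, Emiko, Takeshi.
Hana predeceased; the 1/45 allotted to Hana's branch passes to Hana's issue by representation.
The 1/45 is divided into 4 equal shares of 1/180 among Midori, Kaede, Junko, Noboru.
Midori predeceased; the 1/180 allotted to Midori's branch passes to Midori's issue by representation.
The 1/180 is divided into 3 equal shares of 1/540 among Kenji, Reiko, Chiyo.
Kenji is living and takes 1/540.
Reiko is living and takes 1/540.
Chiyo is living and takes 1/540.
Kaede is living and takes 1/180.
Junko is living and takes 1/180.
Noboru is living and takes 1/180.
Emiko is living and takes 1/45.
Takeshi is living and takes 1/45.
Daichi is living and takes 1/15.
Sachiko is living and takes 1/15.
Haruki is living and takes 1/15.

Chiyo 1/540; Daichi 1/15; Emiko 1/45; Haruki 1/15; Isamu 2/3; Junko 1/180; Kaede 1/180; Kenji 1/540; Mariko 1/30; Noboru 1/180; Reiko 1/540; Ryo 1/30; Sachiko 1/15; Takeshi 1/45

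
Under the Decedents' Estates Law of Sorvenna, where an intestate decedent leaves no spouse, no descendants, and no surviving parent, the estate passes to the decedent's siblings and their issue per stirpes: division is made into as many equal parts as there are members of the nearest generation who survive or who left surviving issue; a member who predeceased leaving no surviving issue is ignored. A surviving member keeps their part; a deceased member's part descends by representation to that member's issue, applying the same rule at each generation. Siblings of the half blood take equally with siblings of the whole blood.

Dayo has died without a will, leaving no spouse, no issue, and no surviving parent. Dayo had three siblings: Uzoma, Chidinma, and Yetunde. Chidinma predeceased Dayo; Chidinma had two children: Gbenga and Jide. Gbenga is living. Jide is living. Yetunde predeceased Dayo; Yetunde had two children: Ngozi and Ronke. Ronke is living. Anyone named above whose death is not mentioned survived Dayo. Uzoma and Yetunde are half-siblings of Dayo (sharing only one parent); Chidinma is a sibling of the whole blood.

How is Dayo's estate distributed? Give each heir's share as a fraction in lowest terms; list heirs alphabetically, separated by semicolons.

No spouse, descendants, or parent survives, so the estate passes to Dayo's siblings per stirpes.
Half-blood and whole-blood siblings take equally under the stated rule.
The estate is divided into 3 equal shares of 1/3 among Uzoma, Chidinma, Yetunde.
Uzoma is living and takes 1/3.
Chidinma predeceased; the 1/3 allotted to Chidinma's branch passes to Chidinma's issue by representation.
The 1/3 is divided into 2 equal shares of 1/6 among Gbenga, Jide.
Gbenga is living and takes 1/6.
Jide is living and takes 1/6.
Yetunde predeceased; the 1/3 allotted to Yetunde's branch passes to Yetunde's issue by representation.
The 1/3 is divided into 2 equal shares of 1/6 among Ngozi, Ronke.
Ngozi is living and takes 1/6.
Ronke is living and takes 1/6.

Gbenga 1/6; Jide 1/6; Ngozi 1/6; Ronke 1/6; Uzoma 1/3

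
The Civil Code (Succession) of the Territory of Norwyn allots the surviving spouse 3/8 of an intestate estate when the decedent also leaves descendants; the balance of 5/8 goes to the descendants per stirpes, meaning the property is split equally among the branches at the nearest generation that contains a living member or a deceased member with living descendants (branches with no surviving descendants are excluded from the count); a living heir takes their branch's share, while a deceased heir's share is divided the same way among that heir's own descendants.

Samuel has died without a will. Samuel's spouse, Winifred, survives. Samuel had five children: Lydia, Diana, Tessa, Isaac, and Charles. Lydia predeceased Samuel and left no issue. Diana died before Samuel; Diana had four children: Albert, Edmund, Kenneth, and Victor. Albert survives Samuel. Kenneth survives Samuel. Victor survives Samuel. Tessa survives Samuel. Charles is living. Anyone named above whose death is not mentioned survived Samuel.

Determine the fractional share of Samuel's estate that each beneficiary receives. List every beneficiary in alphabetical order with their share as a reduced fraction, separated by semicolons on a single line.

Winifred, as surviving spouse, takes 3/8.
The remaining 5/8 passes to Samuel's descendants per stirpes.
Lydia left no surviving issue, so that branch lapses and is disregarded.
The 5/8 is divided into 4 equal shares of 5/32 among Diana, Tessa, Isaac, Charles.
Diana predeceased; the 5/32 allotted to Diana's branch passes to Diana's issue by representation.
The 5/32 is divided into 4 equal shares of 5/128 among Albert, Edmund, Kenneth, Victor.
Albert is living and takes 5/128.
Edmund is living and takes 5/128.
Kenneth is living and takes 5/128.
Victor is living and takes 5/128.
Tessa is living and takes 5/32.
Isaac is living and takes 5/32.
Charles is living and takes 5/32.

Albert 5/128; Charles 5/32; Edmund 5/128; Isaac 5/32; Kenneth 5/128; Tessa 5/32; Victor 5/128; Winifred 3/8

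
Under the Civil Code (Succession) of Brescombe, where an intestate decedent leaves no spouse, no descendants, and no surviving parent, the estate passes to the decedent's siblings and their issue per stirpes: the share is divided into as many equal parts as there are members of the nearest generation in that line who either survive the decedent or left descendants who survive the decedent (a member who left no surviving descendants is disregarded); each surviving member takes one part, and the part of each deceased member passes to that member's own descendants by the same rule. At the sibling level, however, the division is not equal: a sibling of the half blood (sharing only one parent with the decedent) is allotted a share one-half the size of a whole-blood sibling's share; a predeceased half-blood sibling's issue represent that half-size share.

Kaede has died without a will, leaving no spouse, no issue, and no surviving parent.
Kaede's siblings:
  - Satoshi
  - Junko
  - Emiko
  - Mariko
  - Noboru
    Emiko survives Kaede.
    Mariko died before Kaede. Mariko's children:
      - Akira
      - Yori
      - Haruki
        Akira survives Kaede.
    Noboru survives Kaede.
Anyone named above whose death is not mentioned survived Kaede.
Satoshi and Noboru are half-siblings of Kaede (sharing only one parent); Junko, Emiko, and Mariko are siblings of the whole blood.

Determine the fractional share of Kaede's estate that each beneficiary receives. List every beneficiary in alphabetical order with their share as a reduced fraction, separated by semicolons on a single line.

No spouse, descendants, or parent survives, so the estate passes to Kaede's siblings per stirpes.
Half-blood siblings count for one-half the weight of whole-blood siblings at the initial division.
Dividing 1 in proportion to weights (total weight 4): Satoshi (weight 1/2) → 1/8; Junko (weight 1) → 1/4; Emiko (weight 1) → 1/4; Mariko (weight 1) → 1/4; Noboru (weight 1/2) → 1/8.
Satoshi is living and takes 1/8.
Junko is living and takes 1/4.
Emiko is living and takes 1/4.
Mariko predeceased; the 1/4 allotted to Mariko's branch passes to Mariko's issue by representation.
The 1/4 is divided into 3 equal shares of 1/12 among Akira, Yori, Haruki.
Akira is living and takes 1/12.
Yori is living and takes 1/12.
Haruki is living and takes 1/12.
Noboru is living and takes 1/8.

Akira 1/12; Emiko 1/4; Haruki 1/12; Junko 1/4; Noboru 1/8; Satoshi 1/8; Yori 1/12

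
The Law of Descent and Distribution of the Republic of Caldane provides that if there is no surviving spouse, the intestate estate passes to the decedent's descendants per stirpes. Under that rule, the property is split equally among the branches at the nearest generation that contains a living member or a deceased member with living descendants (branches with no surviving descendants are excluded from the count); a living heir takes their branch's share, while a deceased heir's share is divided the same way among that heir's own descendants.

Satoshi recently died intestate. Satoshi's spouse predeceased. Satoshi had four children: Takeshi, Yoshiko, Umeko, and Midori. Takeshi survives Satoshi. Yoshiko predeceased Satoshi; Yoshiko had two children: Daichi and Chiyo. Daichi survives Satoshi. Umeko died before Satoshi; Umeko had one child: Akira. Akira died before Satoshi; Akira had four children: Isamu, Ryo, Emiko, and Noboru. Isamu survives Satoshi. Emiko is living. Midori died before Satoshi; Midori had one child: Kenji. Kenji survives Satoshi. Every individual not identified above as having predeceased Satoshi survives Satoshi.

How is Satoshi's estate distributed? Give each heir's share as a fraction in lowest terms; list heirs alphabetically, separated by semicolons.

Chiyo 1/8; Daichi 1/8; Emiko 1/16; Isamu 1/16; Kenji 1/4; Noboru 1/16; Ryo 1/16; Takeshi 1/4

There is no surviving spouse, so the entire estate passes to Satoshi's descendants per stirpes.
The estate is divided into 4 equal shares of 1/4 among Takeshi, Yoshiko, Umeko, Midori.
Takeshi is living and takes 1/4.
Yoshiko predeceased; the 1/4 allotted to Yoshiko's branch passes to Yoshiko's issue by representation.
The 1/4 is divided into 2 equal shares of 1/8 among Daichi, Chiyo.
Daichi is living and takes 1/8.
Chiyo is living and takes 1/8.
Umeko predeceased; the 1/4 allotted to Umeko's branch passes to Umeko's issue by representation.
Akira's line is the sole branch at this level, so the full 1/4 passes to Akira's issue by representation.
The 1/4 is divided into 4 equal shares of 1/16 among Isamu, Ryo, Emiko, Noboru.
Isamu is living and takes 1/16.
Ryo is living and takes 1/16.
Emiko is living and takes 1/16.
Noboru is living and takes 1/16.
Midori predeceased; the 1/4 allotted to Midori's branch passes to Midori's issue by representation.
Kenji is the sole taker at this level and receives the full 1/4.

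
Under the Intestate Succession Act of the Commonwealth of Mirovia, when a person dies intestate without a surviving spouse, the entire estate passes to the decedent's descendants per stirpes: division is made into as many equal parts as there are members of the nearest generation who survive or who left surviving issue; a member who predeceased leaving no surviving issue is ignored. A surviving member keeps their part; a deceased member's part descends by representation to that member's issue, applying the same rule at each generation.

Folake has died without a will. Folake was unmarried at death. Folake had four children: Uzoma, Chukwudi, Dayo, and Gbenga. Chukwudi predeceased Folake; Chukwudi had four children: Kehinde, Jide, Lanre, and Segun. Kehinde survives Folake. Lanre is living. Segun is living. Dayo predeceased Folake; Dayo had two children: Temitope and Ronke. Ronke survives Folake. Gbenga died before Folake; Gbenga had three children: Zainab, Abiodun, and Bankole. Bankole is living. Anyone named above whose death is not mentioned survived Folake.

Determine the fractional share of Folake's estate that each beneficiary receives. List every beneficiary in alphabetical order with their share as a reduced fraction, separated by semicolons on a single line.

There is no surviving spouse, so the entire estate passes to Folake's descendants per stirpes.
The estate is divided into 4 equal shares of 1/4 among Uzoma, Chukwudi, Dayo, Gbenga.
Uzoma is living and takes 1/4.
Chukwudi predeceased; the 1/4 allotted to Chukwudi's branch passes to Chukwudi's issue by representation.
The 1/4 is divided into 4 equal shares of 1/16 among Kehinde, Jide, Lanre, Segun.
Kehinde is living and takes 1/16.
Jide is living and takes 1/16.
Lanre is living and takes 1/16.
Segun is living and takes 1/16.
Dayo predeceased; the 1/4 allotted to Dayo's branch passes to Dayo's issue by representation.
The 1/4 is divided into 2 equal shares of 1/8 among Temitope, Ronke.
Temitope is living and takes 1/8.
Ronke is living and takes 1/8.
Gbenga predeceased; the 1/4 allotted to Gbenga's branch passes to Gbenga's issue by representation.
The 1/4 is divided into 3 equal shares of 1/12 among Zainab, Abiodun, Bankole.
Zainab is living and takes 1/12.
Abiodun is living and takes 1/12.
Bankole is living and takes 1/12.

Abiodun 1/12; Bankole 1/12; Jide 1/16; Kehinde 1/16; Lanre 1/16; Ronke 1/8; Segun 1/16; Temitope 1/8; Uzoma 1/4; Zainab 1/12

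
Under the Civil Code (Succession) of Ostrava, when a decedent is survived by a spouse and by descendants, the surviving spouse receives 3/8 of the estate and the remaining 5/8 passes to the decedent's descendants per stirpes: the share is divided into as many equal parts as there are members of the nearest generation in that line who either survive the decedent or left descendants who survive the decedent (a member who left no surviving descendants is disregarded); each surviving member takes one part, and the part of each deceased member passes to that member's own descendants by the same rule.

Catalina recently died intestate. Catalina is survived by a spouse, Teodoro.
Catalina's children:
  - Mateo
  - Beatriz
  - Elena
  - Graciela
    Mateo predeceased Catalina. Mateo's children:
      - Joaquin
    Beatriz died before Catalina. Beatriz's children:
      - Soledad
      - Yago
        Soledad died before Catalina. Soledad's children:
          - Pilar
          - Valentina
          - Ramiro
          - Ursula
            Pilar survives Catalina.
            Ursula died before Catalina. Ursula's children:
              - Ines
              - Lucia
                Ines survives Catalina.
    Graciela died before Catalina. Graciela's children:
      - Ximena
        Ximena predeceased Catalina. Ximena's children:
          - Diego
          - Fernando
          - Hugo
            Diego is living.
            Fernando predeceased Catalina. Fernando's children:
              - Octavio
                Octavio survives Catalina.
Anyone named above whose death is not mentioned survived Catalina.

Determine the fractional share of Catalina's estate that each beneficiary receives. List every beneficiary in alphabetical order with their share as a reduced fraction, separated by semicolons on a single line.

Diego 5/96; Elena 5/32; Hugo 5/96; Ines 5/512; Joaquin 5/32; Lucia 5/512; Octavio 5/96; Pilar 5/256; Ramiro 5/256; Teodoro 3/8; Valentina 5/256; Yago 5/64

Teodoro, as surviving spouse, takes 3/8.
The remaining 5/8 passes to Catalina's descendants per stirpes.
The 5/8 is divided into 4 equal shares of 5/32 among Mateo, Beatriz, Elena, Graciela.
Mateo predeceased; the 5/32 allotted to Mateo's branch passes to Mateo's issue by representation.
Joaquin is the sole taker at this level and receives the full 5/32.
Beatriz predeceased; the 5/32 allotted to Beatriz's branch passes to Beatriz's issue by representation.
The 5/32 is divided into 2 equal shares of 5/64 among Soledad, Yago.
Soledad predeceased; the 5/64 allotted to Soledad's branch passes to Soledad's issue by representation.
The 5/64 is divided into 4 equal shares of 5/256 among Pilar, Valentina, Ramiro, Ursula.
Pilar is living and takes 5/256.
Valentina is living and takes 5/256.
Ramiro is living and takes 5/256.
Ursula predeceased; the 5/256 allotted to Ursula's branch passes to Ursula's issue by representation.
The 5/256 is divided into 2 equal shares of 5/512 among Ines, Lucia.
Ines is living and takes 5/512.
Lucia is living and takes 5/512.
Yago is living and takes 5/64.
Elena is living and takes 5/32.
Graciela predeceased; the 5/32 allotted to Graciela's branch passes to Graciela's issue by representation.
Ximena's line is the sole branch at this level, so the full 5/32 passes to Ximena's issue by representation.
The 5/32 is divided into 3 equal shares of 5/96 among Diego, Fernando, Hugo.
Diego is living and takes 5/96.
Fernando predeceased; the 5/96 allotted to Fernando's branch passes to Fernando's issue by representation.
Octavio is the sole taker at this level and receives the full 5/96.
Hugo is living and takes 5/96.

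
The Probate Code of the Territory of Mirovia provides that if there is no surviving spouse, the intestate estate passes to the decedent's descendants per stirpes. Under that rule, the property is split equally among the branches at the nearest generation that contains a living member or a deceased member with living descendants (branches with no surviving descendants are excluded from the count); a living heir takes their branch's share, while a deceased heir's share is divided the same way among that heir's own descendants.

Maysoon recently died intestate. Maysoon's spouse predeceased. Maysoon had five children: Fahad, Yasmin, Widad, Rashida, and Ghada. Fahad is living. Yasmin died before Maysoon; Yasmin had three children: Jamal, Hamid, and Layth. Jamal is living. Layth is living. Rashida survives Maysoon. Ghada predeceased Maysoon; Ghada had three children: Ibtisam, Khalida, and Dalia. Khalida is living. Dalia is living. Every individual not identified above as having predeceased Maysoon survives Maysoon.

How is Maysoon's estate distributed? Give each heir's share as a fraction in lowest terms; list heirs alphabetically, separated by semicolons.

Dalia 1/15; Fahad 1/5; Hamid 1/15; Ibtisam 1/15; Jamal 1/15; Khalida 1/15; Layth 1/15; Rashida 1/5; Widad 1/5

There is no surviving spouse, so the entire estate passes to Maysoon's descendants per stirpes.
The estate is divided into 5 equal shares of 1/5 among Fahad, Yasmin, Widad, Rashida, Ghada.
Fahad is living and takes 1/5.
Yasmin predeceased; the 1/5 allotted to Yasmin's branch passes to Yasmin's issue by representation.
The 1/5 is divided into 3 equal shares of 1/15 among Jamal, Hamid, Layth.
Jamal is living and takes 1/15.
Hamid is living and takes 1/15.
Layth is living and takes 1/15.
Widad is living and takes 1/5.
Rashida is living and takes 1/5.
Ghada predeceased; the 1/5 allotted to Ghada's branch passes to Ghada's issue by representation.
The 1/5 is divided into 3 equal shares of 1/15 among Ibtisam, Khalida, Dalia.
Ibtisam is living and takes 1/15.
Khalida is living and takes 1/15.
Dalia is living and takes 1/15.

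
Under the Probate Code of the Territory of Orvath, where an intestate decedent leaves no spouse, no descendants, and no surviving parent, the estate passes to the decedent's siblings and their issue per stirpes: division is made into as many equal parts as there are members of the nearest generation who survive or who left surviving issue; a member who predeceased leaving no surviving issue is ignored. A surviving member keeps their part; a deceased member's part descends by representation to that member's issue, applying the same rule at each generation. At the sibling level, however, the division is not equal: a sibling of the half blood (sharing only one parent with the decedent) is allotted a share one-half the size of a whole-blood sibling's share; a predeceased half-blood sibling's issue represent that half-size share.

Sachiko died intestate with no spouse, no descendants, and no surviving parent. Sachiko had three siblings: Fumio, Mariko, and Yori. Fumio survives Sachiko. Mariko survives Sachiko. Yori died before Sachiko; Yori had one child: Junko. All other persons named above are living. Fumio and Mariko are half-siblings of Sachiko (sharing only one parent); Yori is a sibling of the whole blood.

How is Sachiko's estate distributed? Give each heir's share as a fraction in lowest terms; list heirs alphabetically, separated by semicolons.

No spouse, descendants, or parent survives, so the estate passes to Sachiko's siblings per stirpes.
Half-blood siblings count for one-half the weight of whole-blood siblings at the initial division.
Dividing 1 in proportion to weights (total weight 2): Fumio (weight 1/2) → 1/4; Mariko (weight 1/2) → 1/4; Yori (weight 1) → 1/2.
Fumio is living and takes 1/4.
Mariko is living and takes 1/4.
Yori predeceased; the 1/2 allotted to Yori's branch passes to Yori's issue by representation.
Junko is the sole taker at this level and receives the full 1/2.

Fumio 1/4; Junko 1/2; Mariko 1/4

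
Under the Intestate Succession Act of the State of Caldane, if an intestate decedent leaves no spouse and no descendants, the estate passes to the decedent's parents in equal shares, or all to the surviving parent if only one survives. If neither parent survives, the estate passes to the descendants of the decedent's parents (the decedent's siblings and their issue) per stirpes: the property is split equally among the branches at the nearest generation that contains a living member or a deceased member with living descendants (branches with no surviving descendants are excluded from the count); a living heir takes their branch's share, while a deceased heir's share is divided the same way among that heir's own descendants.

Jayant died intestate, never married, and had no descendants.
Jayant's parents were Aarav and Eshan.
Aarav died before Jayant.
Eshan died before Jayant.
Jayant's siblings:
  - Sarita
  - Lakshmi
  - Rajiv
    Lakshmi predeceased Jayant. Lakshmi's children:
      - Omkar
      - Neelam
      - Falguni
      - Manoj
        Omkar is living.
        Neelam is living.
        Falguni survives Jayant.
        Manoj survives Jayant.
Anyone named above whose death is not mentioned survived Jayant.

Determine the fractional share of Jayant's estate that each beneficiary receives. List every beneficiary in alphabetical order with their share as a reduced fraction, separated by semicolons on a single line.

Neither parent survives and there are no descendants, so the estate passes to Jayant's siblings and their issue per stirpes.
The estate is divided into 3 equal shares of 1/3 among Sarita, Lakshmi, Rajiv.
Sarita is living and takes 1/3.
Lakshmi predeceased; the 1/3 allotted to Lakshmi's branch passes to Lakshmi's issue by representation.
The 1/3 is divided into 4 equal shares of 1/12 among Omkar, Neelam, Falguni, Manoj.
Omkar is living and takes 1/12.
Neelam is living and takes 1/12.
Falguni is living and takes 1/12.
Manoj is living and takes 1/12.
Rajiv is living and takes 1/3.

Falguni 1/12; Manoj 1/12; Neelam 1/12; Omkar 1/12; Rajiv 1/3; Sarita 1/3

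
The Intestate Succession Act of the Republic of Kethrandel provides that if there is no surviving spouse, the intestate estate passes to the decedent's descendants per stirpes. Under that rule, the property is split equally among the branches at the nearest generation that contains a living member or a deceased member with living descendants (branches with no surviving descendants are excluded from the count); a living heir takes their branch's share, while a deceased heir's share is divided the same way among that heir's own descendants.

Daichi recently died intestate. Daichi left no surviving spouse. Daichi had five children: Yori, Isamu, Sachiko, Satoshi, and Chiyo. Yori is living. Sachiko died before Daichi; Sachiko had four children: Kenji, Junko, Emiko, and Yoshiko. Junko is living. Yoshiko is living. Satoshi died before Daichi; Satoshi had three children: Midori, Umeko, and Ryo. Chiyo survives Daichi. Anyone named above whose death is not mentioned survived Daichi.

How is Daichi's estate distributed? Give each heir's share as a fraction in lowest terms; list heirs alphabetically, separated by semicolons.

Chiyo 1/5; Emiko 1/20; Isamu 1/5; Junko 1/20; Kenji 1/20; Midori 1/15; Ryo 1/15; Umeko 1/15; Yori 1/5; Yoshiko 1/20

There is no surviving spouse, so the entire estate passes to Daichi's descendants per stirpes.
The estate is divided into 5 equal shares of 1/5 among Yori, Isamu, Sachiko, Satoshi, Chiyo.
Yori is living and takes 1/5.
Isamu is living and takes 1/5.
Sachiko predeceased; the 1/5 allotted to Sachiko's branch passes to Sachiko's issue by representation.
The 1/5 is divided into 4 equal shares of 1/20 among Kenji, Junko, Emiko, Yoshiko.
Kenji is living and takes 1/20.
Junko is living and takes 1/20.
Emiko is living and takes 1/20.
Yoshiko is living and takes 1/20.
Satoshi predeceased; the 1/5 allotted to Satoshi's branch passes to Satoshi's issue by representation.
The 1/5 is divided into 3 equal shares of 1/15 among Midori, Umeko, Ryo.
Midori is living and takes 1/15.
Umeko is living and takes 1/15.
Ryo is living and takes 1/15.
Chiyo is living and takes 1/5.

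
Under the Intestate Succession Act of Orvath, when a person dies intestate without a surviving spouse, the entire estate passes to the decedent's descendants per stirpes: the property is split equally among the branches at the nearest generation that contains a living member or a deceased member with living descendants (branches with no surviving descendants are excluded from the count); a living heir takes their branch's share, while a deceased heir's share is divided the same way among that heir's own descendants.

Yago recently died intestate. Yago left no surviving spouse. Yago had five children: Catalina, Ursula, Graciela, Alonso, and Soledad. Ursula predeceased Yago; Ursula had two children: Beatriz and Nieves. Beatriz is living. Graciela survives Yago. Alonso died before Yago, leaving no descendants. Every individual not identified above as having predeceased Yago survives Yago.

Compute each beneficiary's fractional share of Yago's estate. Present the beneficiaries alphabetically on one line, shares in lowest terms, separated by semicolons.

There is no surviving spouse, so the entire estate passes to Yago's descendants per stirpes.
Alonso left no surviving issue, so that branch lapses and is disregarded.
The estate is divided into 4 equal shares of 1/4 among Catalina, Ursula, Graciela, Soledad.
Catalina is living and takes 1/4.
Ursula predeceased; the 1/4 allotted to Ursula's branch passes to Ursula's issue by representation.
The 1/4 is divided into 2 equal shares of 1/8 among Beatriz, Nieves.
Beatriz is living and takes 1/8.
Nieves is living and takes 1/8.
Graciela is living and takes 1/4.
Soledad is living and takes 1/4.

Beatriz 1/8; Catalina 1/4; Graciela 1/4; Nieves 1/8; Soledad 1/4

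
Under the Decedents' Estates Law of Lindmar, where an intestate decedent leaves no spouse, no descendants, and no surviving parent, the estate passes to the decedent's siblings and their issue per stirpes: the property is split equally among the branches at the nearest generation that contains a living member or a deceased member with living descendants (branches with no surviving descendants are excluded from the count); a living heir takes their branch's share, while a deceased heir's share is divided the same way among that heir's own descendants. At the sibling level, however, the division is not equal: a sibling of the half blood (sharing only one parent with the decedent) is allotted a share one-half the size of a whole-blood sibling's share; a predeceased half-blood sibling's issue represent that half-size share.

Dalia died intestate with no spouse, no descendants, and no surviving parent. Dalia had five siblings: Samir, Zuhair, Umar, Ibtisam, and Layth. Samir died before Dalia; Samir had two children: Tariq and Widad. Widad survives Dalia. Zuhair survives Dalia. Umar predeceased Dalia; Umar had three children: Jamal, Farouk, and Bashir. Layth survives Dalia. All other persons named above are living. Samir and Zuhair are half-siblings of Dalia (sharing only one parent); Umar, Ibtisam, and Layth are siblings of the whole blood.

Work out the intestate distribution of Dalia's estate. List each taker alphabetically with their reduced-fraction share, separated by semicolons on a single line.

No spouse, descendants, or parent survives, so the estate passes to Dalia's siblings per stirpes.
Half-blood siblings count for one-half the weight of whole-blood siblings at the initial division.
Dividing 1 in proportion to weights (total weight 4): Samir (weight 1/2) → 1/8; Zuhair (weight 1/2) → 1/8; Umar (weight 1) → 1/4; Ibtisam (weight 1) → 1/4; Layth (weight 1) → 1/4.
Samir predeceased; the 1/8 allotted to Samir's branch passes to Samir's issue by representation.
The 1/8 is divided into 2 equal shares of 1/16 among Tariq, Widad.
Tariq is living and takes 1/16.
Widad is living and takes 1/16.
Zuhair is living and takes 1/8.
Umar predeceased; the 1/4 allotted to Umar's branch passes to Umar's issue by representation.
The 1/4 is divided into 3 equal shares of 1/12 among Jamal, Farouk, Bashir.
Jamal is living and takes 1/12.
Farouk is living and takes 1/12.
Bashir is living and takes 1/12.
Ibtisam is living and takes 1/4.
Layth is living and takes 1/4.

Bashir 1/12; Farouk 1/12; Ibtisam 1/4; Jamal 1/12; Layth 1/4; Tariq 1/16; Widad 1/16; Zuhair 1/8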